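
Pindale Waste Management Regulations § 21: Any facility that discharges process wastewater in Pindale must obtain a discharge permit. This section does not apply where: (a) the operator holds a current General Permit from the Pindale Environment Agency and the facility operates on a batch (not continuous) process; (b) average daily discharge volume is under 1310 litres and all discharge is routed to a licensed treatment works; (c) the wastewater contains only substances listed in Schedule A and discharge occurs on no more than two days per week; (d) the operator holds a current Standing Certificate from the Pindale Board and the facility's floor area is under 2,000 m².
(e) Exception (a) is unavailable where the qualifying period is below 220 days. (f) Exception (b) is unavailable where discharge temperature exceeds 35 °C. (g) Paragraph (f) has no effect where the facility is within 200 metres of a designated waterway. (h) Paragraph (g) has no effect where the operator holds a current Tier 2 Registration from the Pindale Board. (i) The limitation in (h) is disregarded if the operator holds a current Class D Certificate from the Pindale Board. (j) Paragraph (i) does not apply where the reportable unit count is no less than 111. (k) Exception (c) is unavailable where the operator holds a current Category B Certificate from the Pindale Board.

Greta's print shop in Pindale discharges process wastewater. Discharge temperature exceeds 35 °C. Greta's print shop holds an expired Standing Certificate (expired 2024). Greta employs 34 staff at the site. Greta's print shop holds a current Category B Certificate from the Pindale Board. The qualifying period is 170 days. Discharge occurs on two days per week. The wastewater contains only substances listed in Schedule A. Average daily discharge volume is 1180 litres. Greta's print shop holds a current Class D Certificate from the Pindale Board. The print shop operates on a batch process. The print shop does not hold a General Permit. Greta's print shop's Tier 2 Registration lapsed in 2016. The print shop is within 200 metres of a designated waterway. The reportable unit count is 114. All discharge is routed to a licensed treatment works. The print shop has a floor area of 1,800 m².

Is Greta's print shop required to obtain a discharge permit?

No — exception (b) applies; Greta's print shop is not required to obtain a discharge permit.

Exception (a) requires that the operator holds a current General Permit from the Pindale Environment Agency; but no General Permit is held, so (a) is unavailable.
Exception (b)'s conditions are all satisfied: average daily discharge volume is 1180 litres, under the 1310 litres limit; discharge is routed to a licensed treatment works. Under paragraphs (f)–(j): (f) would limit (b) — discharge temperature exceeds 35 °C — but (g) sets (f) aside: (g) operates against (f): the print shop is within 200 m of a designated waterway. (h) is not triggered (there is no Tier 2 Registration in force), so (g) stands. So (b) applies.
Exception (c): the wastewater is Schedule-A-only; discharge occurs on no more than two days per week — every condition holds. Turning to paragraph (k): (k) is triggered — a current Category B Certificate is held. (c) is therefore removed.
Exception (d) requires that the operator holds a current Standing Certificate from the Pindale Board; but there is no Standing Certificate in force, so (d) is unavailable.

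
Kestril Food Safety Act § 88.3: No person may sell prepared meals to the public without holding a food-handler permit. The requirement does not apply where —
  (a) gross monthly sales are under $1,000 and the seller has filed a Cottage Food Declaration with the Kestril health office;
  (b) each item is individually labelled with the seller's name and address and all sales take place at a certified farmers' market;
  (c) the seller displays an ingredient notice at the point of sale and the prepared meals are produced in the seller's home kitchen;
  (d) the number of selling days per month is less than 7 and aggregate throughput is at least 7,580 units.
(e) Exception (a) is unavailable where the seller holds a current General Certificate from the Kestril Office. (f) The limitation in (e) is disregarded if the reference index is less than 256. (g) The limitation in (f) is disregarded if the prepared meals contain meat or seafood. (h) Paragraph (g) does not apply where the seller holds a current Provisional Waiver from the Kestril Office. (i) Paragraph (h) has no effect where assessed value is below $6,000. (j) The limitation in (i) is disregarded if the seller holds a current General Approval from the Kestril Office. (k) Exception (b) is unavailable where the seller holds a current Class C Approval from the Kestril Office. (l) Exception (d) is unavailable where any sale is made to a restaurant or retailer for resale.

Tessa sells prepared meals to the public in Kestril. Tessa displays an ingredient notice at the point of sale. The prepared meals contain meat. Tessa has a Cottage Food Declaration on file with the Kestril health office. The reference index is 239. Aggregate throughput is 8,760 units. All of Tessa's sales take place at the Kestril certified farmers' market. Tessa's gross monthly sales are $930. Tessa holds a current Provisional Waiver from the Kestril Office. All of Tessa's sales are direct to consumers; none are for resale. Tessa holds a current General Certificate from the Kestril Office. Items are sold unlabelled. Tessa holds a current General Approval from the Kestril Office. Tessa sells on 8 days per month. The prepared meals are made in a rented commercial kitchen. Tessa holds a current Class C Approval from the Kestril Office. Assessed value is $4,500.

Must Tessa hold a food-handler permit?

Exception (a) is satisfied on its face — gross monthly sales are $930, under the $1,000 limit; a Cottage Food Declaration is on file. Applying paragraphs (e)–(j): (e) is triggered (a current General Certificate is held), but is set aside by (f): (f) operates against (e): the reference index is 239, less than the 256 limit. (g) is engaged (the prepared meals contain meat), but yields to (h): (h) operates against (g): a current Provisional Waiver is held. (i) would limit (h) — assessed value is $4,500, below the $6,000 limit — but (j) sets (i) aside: (j) operates against (i): a current General Approval is held. Exception (a) stands.
Exception (b) does not apply: items are sold unlabelled.
Exception (c) fails — the prepared meals are made in a commercial kitchen, not a home kitchen.
Exception (d) does not apply: the number of selling days per month is 8, not less than 7.

No — exception (a) applies; Tessa is not required to hold a food-handler permit.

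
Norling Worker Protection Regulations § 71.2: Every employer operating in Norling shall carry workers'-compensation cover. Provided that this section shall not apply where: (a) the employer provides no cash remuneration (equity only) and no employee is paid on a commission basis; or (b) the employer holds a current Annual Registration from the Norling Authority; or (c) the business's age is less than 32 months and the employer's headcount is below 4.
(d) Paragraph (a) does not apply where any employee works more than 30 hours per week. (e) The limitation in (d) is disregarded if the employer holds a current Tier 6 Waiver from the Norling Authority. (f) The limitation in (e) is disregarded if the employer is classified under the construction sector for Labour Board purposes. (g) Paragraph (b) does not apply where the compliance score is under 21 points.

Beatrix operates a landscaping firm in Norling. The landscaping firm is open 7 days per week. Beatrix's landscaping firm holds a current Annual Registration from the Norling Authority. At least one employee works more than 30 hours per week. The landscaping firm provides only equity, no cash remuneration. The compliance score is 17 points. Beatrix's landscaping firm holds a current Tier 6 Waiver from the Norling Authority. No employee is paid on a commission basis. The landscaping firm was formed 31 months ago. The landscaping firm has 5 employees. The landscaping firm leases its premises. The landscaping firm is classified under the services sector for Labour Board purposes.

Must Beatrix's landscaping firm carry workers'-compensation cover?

All of (a)'s requirements are met (remuneration is equity-only; no employee is paid on commission). Under paragraphs (d)–(f): (d) would limit (a) — at least one employee exceeds 30 hours/week — but (e) sets (d) aside: (e) operates against (d): a current Tier 6 Waiver is held. (f), which would lift (e), is inapplicable — the landscaping firm is classified under the services sector. So (a) applies.
Exception (b) is satisfied on its face — a current Annual Registration is held. However, paragraph (g) must be considered: (g) operates against (b): the compliance score is 17 points, under the 21 points limit. So (b) is unavailable.
Exception (c) requires that the employer's headcount is below 4; but the employer's headcount is 5, not below 4, so (c) is unavailable.

No — exception (a) applies; Beatrix's landscaping firm is not required to carry workers'-compensation cover.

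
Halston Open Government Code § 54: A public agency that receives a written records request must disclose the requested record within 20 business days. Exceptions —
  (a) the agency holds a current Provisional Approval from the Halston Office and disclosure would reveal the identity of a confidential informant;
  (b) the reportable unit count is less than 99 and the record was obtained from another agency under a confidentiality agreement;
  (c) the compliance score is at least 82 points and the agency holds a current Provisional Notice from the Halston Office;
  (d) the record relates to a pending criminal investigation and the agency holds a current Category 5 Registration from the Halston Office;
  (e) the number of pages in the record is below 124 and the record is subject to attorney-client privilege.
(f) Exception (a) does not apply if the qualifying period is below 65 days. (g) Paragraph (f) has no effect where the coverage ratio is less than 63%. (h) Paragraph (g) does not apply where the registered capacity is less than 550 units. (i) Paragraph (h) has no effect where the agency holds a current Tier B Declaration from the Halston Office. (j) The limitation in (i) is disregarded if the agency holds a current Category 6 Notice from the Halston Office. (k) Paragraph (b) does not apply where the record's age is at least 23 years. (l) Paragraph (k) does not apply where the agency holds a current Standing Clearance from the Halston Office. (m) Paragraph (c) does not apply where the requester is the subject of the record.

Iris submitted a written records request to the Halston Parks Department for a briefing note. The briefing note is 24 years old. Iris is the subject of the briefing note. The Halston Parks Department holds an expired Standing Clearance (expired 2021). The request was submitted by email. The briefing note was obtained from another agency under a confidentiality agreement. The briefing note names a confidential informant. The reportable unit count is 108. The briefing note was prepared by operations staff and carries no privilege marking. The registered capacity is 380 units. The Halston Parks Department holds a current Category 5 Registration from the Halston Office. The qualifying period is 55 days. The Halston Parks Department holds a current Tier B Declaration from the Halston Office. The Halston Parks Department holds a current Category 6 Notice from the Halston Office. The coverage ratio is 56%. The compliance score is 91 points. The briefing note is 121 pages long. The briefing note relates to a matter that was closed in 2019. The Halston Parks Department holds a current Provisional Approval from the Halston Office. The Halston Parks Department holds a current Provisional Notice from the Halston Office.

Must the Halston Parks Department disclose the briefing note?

Yes — the Halston Parks Department must disclose the briefing note.

Exception (a)'s conditions are all satisfied: a current Provisional Approval is held; the briefing note names a confidential informant. However, paragraphs (f)–(j) must be considered: (f) is engaged — the qualifying period is 55 days, below the 65 days limit. (g) operates (the coverage ratio is 56%, less than the 63% limit), but is set aside by (h): (h) applies — the registered capacity is 380 units, less than the 550 units limit. (i) would limit (h) — a current Tier B Declaration is held — but (j) sets (i) aside: (j) operates — a current Category 6 Notice is held. Exception (a) does not apply.
Exception (b) fails — the reportable unit count is 108, not less than 99.
Exception (c)'s conditions are all satisfied: the compliance score is 91 points, meeting the 82 points threshold; a current Provisional Notice is held. Turning to paragraph (m): (m) applies — Iris is the subject of the briefing note. So (c) is unavailable.
Exception (d) does not apply: the briefing note relates to a closed matter.
Exception (e) does not apply: the briefing note carries no privilege marking.
Every exception is unavailable, so the rule governs.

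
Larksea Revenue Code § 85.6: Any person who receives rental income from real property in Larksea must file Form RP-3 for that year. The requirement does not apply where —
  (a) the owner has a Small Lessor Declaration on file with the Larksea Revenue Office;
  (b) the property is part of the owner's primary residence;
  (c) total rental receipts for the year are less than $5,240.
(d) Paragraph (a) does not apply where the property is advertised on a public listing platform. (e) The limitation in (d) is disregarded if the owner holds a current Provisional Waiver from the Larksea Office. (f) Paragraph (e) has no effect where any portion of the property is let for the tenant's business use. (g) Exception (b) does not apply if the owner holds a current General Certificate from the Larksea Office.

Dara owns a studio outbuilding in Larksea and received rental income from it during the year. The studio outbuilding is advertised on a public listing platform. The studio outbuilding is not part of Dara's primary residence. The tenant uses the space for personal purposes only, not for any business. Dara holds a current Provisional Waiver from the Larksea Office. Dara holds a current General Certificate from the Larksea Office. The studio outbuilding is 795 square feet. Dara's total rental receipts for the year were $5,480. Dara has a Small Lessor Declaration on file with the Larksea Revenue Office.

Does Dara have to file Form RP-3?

Exception (a): a Small Lessor Declaration is on file — every condition holds. Under paragraphs (d)–(f): (d) would limit (a) — the property is publicly advertised — but (e) sets (d) aside: (e) is triggered — a current Provisional Waiver is held. (f), which would lift (e), is not triggered — the space is used for personal purposes only. (a) remains available.
Exception (b) fails — the studio outbuilding is not part of the primary residence.
Exception (c) requires that total rental receipts for the year are less than $5,240; but total rental receipts for the year are $5,480, not less than $5,240, so (c) is unavailable.

No — exception (a) applies; Dara is not required to file Form RP-3.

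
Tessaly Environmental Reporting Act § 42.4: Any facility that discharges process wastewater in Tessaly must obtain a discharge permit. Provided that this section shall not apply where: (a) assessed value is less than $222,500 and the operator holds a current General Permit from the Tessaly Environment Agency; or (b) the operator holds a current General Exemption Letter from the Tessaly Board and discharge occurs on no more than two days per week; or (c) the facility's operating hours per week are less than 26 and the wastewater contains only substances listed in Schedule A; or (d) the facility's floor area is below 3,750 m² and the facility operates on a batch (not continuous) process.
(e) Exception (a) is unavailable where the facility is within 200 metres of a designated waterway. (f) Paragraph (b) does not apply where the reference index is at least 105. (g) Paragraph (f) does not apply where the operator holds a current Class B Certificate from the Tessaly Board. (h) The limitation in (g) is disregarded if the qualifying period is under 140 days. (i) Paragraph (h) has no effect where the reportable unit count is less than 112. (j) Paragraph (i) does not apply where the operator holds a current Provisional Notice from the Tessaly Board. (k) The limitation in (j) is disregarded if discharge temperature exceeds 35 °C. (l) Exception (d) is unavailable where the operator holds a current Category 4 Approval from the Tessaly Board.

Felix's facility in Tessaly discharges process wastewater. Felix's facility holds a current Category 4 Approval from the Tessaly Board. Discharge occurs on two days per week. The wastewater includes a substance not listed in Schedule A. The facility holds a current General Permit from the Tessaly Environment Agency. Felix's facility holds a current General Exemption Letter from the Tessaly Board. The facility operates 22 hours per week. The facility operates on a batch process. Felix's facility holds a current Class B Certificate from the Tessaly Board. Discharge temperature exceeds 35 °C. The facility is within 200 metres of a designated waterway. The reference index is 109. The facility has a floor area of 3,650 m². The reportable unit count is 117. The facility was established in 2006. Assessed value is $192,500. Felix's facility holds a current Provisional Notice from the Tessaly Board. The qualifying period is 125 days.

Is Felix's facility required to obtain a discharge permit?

Exception (a) is satisfied on its face — assessed value is $192,500, less than the $222,500 limit; a current General Permit is held. Turning to paragraph (e): (e) is triggered — the facility is within 200 m of a designated waterway. (a) is therefore removed.
All of (b)'s requirements are met (a current General Exemption Letter is held; discharge occurs on no more than two days per week). But applying paragraphs (f)–(k): (f) operates against (b): the reference index is 109, meeting the 105 threshold. (g) would limit (f) — a current Class B Certificate is held — but (h) sets (g) aside: (h) operates against (g): the qualifying period is 125 days, under the 140 days limit. (i), which would lift (h), does not operate here — the reportable unit count is 117, not less than 112. Exception (b) does not apply.
Exception (c) does not apply: the wastewater includes a non-Schedule-A substance.
Exception (d) is satisfied on its face — the facility's floor area is 3,650 m², below the 3,750 m² limit; the facility operates on a batch process. But applying paragraph (l): (l) operates — a current Category 4 Approval is held. Exception (d) does not apply.
No exception applies. The general rule governs.

Yes — Felix's facility must obtain a discharge permit.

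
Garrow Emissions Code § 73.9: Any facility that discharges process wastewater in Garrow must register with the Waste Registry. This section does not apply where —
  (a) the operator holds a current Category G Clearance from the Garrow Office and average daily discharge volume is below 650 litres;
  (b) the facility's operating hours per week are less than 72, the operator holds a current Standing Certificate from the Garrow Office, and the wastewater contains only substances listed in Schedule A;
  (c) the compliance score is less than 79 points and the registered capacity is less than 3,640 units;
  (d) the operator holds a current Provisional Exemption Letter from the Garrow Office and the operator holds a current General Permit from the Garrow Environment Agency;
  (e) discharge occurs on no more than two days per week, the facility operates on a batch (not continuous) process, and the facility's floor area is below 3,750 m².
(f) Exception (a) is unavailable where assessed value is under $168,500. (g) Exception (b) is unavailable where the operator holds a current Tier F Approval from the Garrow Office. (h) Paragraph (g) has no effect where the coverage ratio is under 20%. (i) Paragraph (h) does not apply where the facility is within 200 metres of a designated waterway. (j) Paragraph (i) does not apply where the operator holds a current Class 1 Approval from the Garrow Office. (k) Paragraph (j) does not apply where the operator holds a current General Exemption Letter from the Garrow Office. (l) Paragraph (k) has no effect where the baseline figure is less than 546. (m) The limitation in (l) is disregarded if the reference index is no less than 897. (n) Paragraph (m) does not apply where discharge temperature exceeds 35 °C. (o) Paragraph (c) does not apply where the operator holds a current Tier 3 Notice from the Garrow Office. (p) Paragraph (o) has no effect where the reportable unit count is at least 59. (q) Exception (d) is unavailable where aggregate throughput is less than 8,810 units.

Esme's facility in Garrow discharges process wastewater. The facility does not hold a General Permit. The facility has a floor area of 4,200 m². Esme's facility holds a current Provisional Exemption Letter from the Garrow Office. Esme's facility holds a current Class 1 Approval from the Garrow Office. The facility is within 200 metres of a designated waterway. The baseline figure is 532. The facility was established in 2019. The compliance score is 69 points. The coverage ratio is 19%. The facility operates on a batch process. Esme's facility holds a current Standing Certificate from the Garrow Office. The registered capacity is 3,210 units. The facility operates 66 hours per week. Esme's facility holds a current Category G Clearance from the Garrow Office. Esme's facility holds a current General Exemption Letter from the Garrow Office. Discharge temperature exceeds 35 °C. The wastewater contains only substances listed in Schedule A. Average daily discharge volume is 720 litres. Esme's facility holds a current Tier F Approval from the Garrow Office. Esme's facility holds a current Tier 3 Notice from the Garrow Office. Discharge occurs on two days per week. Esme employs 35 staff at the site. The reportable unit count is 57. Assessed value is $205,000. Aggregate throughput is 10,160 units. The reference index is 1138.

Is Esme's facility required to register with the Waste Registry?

Exception (a) does not apply: average daily discharge volume is 720 litres, not below 650 litres.
Exception (b) is satisfied on its face — the facility's operating hours per week are 66, less than the 72 limit; a current Standing Certificate is held; the wastewater is Schedule-A-only. Under paragraphs (g)–(n): (g) is engaged (a current Tier F Approval is held), but is set aside by (h): (h) operates against (g): the coverage ratio is 19%, under the 20% limit. (i) is engaged (the facility is within 200 m of a designated waterway), but is displaced by (j): (j) operates against (i): a current Class 1 Approval is held. (k) is triggered (a current General Exemption Letter is held), but is displaced by (l): (l) operates against (k): the baseline figure is 532, less than the 546 limit. (m) would limit (l) — the reference index is 1,138, meeting the 897 threshold — but (n) sets (m) aside: (n) operates — discharge temperature exceeds 35 °C. (b) remains available.
Exception (c)'s conditions are all satisfied: the compliance score is 69 points, less than the 79 points limit; the registered capacity is 3,210 units, less than the 3,640 units limit. However, paragraphs (o)–(p) must be considered: (o) is triggered — a current Tier 3 Notice is held. (p) is inapplicable (the reportable unit count is 57, short of 59), so (o) stands. Exception (c) does not apply.
Exception (d) does not apply: no General Permit is held.
Exception (e) requires that the facility's floor area is below 3,750 m²; but the facility's floor area is 4,200 m², not below 3,750 m², so (e) is unavailable.

No — exception (b) applies; Esme's facility is not required to register with the Waste Registry.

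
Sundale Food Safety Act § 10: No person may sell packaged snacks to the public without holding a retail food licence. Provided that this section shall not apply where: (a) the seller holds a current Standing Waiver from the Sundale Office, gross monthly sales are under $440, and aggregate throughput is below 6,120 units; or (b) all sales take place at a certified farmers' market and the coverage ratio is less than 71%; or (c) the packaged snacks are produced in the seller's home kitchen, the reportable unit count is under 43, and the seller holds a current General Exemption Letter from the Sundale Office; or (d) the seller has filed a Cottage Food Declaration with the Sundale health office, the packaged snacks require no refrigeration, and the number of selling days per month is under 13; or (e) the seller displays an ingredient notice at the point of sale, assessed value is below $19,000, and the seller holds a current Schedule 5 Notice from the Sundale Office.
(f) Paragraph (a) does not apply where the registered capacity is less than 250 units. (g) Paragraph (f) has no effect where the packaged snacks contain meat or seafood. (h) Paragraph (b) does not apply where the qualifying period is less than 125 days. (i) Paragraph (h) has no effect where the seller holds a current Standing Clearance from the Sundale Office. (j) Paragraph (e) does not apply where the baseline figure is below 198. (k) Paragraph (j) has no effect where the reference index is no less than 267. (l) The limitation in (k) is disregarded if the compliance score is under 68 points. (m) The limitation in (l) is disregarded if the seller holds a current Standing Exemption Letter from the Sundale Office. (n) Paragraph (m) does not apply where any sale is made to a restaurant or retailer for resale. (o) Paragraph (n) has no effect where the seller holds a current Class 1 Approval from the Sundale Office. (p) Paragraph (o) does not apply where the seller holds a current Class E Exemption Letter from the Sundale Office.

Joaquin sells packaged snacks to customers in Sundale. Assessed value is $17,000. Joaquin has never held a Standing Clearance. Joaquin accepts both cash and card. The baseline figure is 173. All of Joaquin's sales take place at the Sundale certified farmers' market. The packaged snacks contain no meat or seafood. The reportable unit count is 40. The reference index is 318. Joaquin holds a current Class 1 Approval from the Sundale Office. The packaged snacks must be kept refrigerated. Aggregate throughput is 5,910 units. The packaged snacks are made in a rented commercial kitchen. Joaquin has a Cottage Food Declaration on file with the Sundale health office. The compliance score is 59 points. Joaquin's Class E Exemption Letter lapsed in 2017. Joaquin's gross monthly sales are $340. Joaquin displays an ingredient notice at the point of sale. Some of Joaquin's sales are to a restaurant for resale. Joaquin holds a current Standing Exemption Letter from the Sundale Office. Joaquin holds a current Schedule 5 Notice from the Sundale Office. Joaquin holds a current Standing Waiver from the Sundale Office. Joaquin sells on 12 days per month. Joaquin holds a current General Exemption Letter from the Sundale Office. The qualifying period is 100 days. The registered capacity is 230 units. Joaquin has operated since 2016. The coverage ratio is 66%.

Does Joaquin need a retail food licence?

No — exception (e) applies; Joaquin is not required to hold a retail food licence.

All of (a)'s requirements are met (a current Standing Waiver is held; gross monthly sales are $340, under the $440 limit; aggregate throughput is 5,910 units, below the 6,120 units limit). But: (f) operates against (a): the registered capacity is 230 units, less than the 250 units limit. (g), which would lift (f), does not operate here — the packaged snacks contain no meat or seafood. So (a) is unavailable.
All of (b)'s requirements are met (all sales are at a certified farmers' market; the coverage ratio is 66%, less than the 71% limit). Turning to paragraphs (h)–(i): (h) operates against (b): the qualifying period is 100 days, less than the 125 days limit. (i) is not triggered (no current Standing Clearance is held), so (h) stands. (b) is therefore removed.
Exception (c) fails — the packaged snacks are made in a commercial kitchen, not a home kitchen.
Exception (d) does not apply: the packaged snacks require refrigeration.
All of (e)'s requirements are met (an ingredient notice is displayed; assessed value is $17,000, below the $19,000 limit; a current Schedule 5 Notice is held). Under paragraphs (j)–(p): (j) applies (the baseline figure is 173, below the 198 limit), but is itself disapplied by (k): (k) is triggered — the reference index is 318, meeting the 267 threshold. (l) is triggered (the compliance score is 59 points, under the 68 points limit), but is overridden by (m): (m) operates against (l): a current Standing Exemption Letter is held. (n) would limit (m) — some sales are to a restaurant for resale — but (o) sets (n) aside: (o) operates — a current Class 1 Approval is held. (p), which would lift (o), is not triggered — no current Class E Exemption Letter is held. So (e) applies.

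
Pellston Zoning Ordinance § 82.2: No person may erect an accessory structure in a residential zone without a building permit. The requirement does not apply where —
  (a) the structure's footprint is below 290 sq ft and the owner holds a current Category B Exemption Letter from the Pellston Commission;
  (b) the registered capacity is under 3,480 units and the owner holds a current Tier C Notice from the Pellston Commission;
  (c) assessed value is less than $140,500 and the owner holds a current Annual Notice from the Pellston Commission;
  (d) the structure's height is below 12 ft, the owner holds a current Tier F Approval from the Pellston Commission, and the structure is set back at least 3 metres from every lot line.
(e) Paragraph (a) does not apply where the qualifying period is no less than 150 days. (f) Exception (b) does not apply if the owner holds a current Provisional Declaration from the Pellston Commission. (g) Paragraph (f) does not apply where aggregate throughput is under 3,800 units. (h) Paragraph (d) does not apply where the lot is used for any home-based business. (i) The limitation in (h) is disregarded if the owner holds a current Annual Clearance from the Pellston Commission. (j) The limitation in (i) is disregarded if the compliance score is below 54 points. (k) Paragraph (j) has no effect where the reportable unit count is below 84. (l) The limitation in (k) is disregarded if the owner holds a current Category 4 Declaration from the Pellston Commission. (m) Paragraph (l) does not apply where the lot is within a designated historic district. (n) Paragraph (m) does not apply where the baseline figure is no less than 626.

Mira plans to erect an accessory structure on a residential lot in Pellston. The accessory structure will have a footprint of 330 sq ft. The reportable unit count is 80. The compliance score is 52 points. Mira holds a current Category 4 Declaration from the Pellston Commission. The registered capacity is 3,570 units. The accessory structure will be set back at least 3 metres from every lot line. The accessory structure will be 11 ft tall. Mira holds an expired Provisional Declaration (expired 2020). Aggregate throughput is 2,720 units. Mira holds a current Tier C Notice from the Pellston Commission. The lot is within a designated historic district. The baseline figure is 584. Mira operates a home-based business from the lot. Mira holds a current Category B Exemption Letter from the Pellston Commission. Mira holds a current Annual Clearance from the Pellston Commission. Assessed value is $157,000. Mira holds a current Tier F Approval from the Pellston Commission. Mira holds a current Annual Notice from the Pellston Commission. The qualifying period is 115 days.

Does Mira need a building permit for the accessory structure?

No — exception (d) applies; Mira does not need a building permit.

Exception (a) requires that the structure's footprint is below 290 sq ft; but the structure's footprint is 330 sq ft, not below 290 sq ft, so (a) is unavailable.
Exception (b) fails — the registered capacity is 3,570 units, not under 3,480 units.
Exception (c) requires that assessed value is less than $140,500; but assessed value is $157,000, not less than $140,500, so (c) is unavailable.
Exception (d): the structure's height is 11 ft, below the 12 ft limit; a current Tier F Approval is held; the setback is at least 3 m on every side — every condition holds. Applying paragraphs (h)–(n): (h) operates (a home-based business operates on the lot), but is overridden by (i): (i) operates against (h): a current Annual Clearance is held. (j) is engaged (the compliance score is 52 points, below the 54 points limit), but is overridden by (k): (k) operates against (j): the reportable unit count is 80, below the 84 limit. (l) would limit (k) — a current Category 4 Declaration is held — but (m) sets (l) aside: (m) operates against (l): the lot is in a historic district. (n), which would lift (m), does not operate here — the baseline figure is 584, short of 626. So (d) applies.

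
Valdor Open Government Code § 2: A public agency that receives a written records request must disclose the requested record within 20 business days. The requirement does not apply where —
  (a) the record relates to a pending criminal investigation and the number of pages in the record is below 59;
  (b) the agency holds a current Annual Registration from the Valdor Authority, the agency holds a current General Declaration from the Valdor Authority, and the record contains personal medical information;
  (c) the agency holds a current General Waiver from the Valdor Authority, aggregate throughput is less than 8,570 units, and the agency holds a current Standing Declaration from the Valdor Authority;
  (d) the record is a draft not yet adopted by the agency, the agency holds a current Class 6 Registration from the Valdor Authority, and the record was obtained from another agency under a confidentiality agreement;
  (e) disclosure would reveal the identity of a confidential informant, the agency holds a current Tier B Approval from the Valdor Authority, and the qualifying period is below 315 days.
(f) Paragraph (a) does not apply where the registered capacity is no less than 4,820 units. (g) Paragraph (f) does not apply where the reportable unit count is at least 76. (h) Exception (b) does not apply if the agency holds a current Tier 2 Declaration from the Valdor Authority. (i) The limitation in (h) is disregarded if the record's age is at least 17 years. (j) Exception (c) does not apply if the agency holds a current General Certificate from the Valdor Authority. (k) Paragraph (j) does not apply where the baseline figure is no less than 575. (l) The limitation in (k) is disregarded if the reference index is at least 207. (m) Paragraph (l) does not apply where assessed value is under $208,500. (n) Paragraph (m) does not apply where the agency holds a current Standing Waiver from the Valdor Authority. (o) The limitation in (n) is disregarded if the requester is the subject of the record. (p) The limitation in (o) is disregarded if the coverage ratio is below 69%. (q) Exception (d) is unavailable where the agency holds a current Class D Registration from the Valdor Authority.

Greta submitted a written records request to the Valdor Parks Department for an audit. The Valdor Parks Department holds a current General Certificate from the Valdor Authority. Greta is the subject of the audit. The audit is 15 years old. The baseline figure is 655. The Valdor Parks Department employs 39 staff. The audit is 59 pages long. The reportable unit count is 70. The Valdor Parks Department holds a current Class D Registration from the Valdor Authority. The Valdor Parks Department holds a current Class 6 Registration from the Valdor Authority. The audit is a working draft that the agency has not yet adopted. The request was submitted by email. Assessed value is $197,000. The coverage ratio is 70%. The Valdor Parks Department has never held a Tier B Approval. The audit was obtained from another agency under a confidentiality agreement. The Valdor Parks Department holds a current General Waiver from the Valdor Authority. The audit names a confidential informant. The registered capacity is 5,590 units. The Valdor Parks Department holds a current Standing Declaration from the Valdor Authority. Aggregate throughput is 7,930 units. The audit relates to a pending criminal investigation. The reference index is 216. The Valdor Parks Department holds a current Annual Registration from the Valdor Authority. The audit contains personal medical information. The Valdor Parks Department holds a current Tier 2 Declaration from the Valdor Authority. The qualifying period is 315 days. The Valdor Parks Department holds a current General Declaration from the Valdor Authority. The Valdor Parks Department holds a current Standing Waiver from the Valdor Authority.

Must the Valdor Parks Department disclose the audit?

Exception (a) requires that the number of pages in the record is below 59; but the number of pages in the record is 59, not below 59, so (a) is unavailable.
All of (b)'s requirements are met (a current Annual Registration is held; a current General Declaration is held; the audit contains personal medical information). But applying paragraphs (h)–(i): (h) operates against (b): a current Tier 2 Declaration is held. (i), which would lift (h), does not operate here — the record's age is 15 years, short of 17 years. So (b) is unavailable.
Exception (c): a current General Waiver is held; aggregate throughput is 7,930 units, less than the 8,570 units limit; a current Standing Declaration is held — every condition holds. As to paragraphs (j)–(p): (j) operates (a current General Certificate is held), but is overridden by (k): (k) operates — the baseline figure is 655, meeting the 575 threshold. (l) applies (the reference index is 216, meeting the 207 threshold), but yields to (m): (m) operates against (l): assessed value is $197,000, under the $208,500 limit. (n) would limit (m) — a current Standing Waiver is held — but (o) sets (n) aside: (o) operates against (n): Greta is the subject of the audit. (p), which would lift (o), is not engaged — the coverage ratio is 70%, not below 69%. Exception (c) stands.
Exception (d) is satisfied on its face — the audit is an unadopted draft; a current Class 6 Registration is held; the audit was obtained under a confidentiality agreement. But: (q) operates against (d): a current Class D Registration is held. (d) is therefore removed.
Exception (e) requires that the agency holds a current Tier B Approval from the Valdor Authority; but the Tier B Approval is not current, so (e) is unavailable.

No — exception (c) applies; the Valdor Parks Department is not required to disclose the audit.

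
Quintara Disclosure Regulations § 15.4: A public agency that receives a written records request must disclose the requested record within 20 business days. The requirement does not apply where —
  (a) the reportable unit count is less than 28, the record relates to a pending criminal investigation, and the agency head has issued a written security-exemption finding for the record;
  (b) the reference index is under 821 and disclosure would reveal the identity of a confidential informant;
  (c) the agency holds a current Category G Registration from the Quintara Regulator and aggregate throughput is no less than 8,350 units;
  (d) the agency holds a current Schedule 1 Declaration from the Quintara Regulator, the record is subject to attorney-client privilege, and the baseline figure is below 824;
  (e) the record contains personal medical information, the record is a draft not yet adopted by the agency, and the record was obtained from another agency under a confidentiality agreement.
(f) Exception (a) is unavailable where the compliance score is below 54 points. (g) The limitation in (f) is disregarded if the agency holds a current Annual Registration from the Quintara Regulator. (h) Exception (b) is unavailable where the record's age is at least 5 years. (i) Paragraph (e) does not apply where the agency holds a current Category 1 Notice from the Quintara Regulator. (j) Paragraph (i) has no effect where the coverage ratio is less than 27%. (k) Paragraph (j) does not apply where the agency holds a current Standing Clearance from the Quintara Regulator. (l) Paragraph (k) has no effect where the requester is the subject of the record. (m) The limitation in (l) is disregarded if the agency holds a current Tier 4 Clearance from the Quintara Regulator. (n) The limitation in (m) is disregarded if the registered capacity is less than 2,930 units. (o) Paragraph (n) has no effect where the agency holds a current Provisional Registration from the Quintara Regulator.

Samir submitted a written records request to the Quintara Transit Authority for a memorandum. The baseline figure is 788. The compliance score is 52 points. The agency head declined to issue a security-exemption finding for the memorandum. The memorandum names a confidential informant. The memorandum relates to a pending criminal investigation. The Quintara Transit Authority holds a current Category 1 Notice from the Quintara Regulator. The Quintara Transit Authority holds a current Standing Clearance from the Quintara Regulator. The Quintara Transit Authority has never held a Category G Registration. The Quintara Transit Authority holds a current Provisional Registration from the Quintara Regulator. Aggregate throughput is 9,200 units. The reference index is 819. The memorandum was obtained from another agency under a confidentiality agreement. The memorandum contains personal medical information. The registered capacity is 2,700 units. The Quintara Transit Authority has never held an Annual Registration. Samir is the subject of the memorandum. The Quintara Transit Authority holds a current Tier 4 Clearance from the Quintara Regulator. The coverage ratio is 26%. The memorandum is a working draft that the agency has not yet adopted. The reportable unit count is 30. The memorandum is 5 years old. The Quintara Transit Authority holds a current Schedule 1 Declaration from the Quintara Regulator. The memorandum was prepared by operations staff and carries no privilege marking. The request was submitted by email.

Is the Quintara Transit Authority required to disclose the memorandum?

Yes — the Quintara Transit Authority must disclose the memorandum.

Exception (a) fails — the reportable unit count is 30, not less than 28.
Exception (b): the reference index is 819, under the 821 limit; the memorandum names a confidential informant — every condition holds. But: (h) operates against (b): the record's age is 5 years, meeting the 5 years threshold. Exception (b) does not apply.
Exception (c) does not apply: no current Category G Registration is held.
Exception (d) does not apply: the memorandum carries no privilege marking.
Exception (e): the memorandum contains personal medical information; the memorandum is an unadopted draft; the memorandum was obtained under a confidentiality agreement — every condition holds. But applying paragraphs (i)–(o): (i) operates — a current Category 1 Notice is held. (j) would limit (i) — the coverage ratio is 26%, less than the 27% limit — but (k) sets (j) aside: (k) is triggered — a current Standing Clearance is held. (l) would limit (k) — Samir is the subject of the memorandum — but (m) sets (l) aside: (m) operates against (l): a current Tier 4 Clearance is held. (n) is triggered (the registered capacity is 2,700 units, less than the 2,930 units limit), but is overridden by (o): (o) applies — a current Provisional Registration is held. (e) is therefore removed.
Every exception is unavailable, so the rule governs.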